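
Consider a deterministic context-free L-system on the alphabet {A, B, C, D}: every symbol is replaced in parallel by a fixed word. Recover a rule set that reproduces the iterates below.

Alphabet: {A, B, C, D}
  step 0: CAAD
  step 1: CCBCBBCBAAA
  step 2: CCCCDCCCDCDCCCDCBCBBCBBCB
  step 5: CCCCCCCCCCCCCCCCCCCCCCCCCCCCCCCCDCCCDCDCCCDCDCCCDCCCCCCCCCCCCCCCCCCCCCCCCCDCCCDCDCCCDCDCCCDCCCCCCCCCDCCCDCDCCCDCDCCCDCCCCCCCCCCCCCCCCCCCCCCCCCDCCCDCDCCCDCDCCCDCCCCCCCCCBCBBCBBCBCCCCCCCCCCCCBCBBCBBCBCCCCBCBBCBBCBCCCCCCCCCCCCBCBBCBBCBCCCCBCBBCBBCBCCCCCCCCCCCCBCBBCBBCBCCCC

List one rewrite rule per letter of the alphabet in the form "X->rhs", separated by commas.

A->BCB, B->DC, C->CC, D->AAA

  step 1 ⇒ step 2: CCBCBBCBAAA ⇒ CC·CC·DC·CC·DC·DC·CC·DC·BCB·BCB·BCB
    A ↦ BCB
    B ↦ DC
    C ↦ CC
  step 0 ⇒ step 1: CAAD ⇒ CC·BCB·BCB·AAA
    D ↦ AAA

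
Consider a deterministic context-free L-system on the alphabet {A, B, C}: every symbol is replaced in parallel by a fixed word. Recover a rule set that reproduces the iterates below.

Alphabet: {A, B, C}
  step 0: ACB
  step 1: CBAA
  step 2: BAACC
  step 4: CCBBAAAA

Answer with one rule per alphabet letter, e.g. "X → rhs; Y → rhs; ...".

  step 1 ⇒ step 2: CBAA ⇒ B·AA·C·C
    A ↦ C
    B ↦ AA
    C ↦ B

A->C, B->AA, C->B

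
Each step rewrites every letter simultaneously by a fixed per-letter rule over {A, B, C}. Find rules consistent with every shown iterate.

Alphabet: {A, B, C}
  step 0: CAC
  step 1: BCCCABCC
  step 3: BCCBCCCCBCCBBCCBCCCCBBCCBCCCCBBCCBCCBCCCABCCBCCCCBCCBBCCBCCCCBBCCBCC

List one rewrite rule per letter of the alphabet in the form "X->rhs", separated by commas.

  step 0 ⇒ step 1: CAC ⇒ BCC·CA·BCC
    A ↦ CA
    C ↦ BCC
    B ↦ CCB  (constrained at step 1)

A->CA, B->CCB, C->BCC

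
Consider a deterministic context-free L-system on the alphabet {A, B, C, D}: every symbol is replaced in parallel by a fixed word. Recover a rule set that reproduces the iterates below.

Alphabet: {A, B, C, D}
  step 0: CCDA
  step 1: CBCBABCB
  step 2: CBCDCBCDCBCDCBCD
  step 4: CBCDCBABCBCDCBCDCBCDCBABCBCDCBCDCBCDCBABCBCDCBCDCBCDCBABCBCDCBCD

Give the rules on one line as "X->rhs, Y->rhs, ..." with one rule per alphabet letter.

A->CB, B->CD, C->CB, D->AB

  step 1 ⇒ step 2: CBCBABCB ⇒ CB·CD·CB·CD·CB·CD·CB·CD
    A ↦ CB
    B ↦ CD
    C ↦ CB
  step 0 ⇒ step 1: CCDA ⇒ CB·CB·AB·CB
    D ↦ AB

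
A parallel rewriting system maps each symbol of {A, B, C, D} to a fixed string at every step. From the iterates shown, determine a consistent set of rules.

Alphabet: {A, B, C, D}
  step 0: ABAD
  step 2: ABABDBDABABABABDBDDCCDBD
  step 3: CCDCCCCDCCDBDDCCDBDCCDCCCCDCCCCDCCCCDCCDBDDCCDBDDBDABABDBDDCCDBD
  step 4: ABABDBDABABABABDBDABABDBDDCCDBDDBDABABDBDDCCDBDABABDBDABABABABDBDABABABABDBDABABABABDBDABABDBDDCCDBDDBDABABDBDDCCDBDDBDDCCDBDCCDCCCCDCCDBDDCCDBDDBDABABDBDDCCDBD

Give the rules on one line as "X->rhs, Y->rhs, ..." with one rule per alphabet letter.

  step 3 ⇒ step 4: CCDCCCCDCCDBDDCCDBDCCDCCCCDCCCCDCCCCDCCDBDDCCDBDDBDABABDBDDCCDBD ⇒ AB·AB·DBD·AB·AB·AB·AB·DBD·AB·AB·DBD·DCC·DBD·DBD·AB·AB·DBD·DCC·DBD·AB·AB·DBD·AB·AB·AB·AB·DBD·AB·AB·AB·AB·DBD·AB·AB·AB·AB·DBD·AB·AB·DBD·DCC·DBD·DBD·AB·AB·DBD·DCC·DBD·DBD·DCC·DBD·CC·DCC·CC·DCC·DBD·DCC·DBD·DBD·AB·AB·DBD·DCC·DBD
    A ↦ CC
    B ↦ DCC
    C ↦ AB
    D ↦ DBD

A->CC, B->DCC, C->AB, D->DBD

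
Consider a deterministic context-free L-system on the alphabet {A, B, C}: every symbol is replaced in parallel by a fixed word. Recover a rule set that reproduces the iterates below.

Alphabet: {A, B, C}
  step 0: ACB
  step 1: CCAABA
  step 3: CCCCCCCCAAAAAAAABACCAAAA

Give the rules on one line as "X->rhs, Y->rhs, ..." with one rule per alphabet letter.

A->CC, B->BA, C->AA

  step 0 ⇒ step 1: ACB ⇒ CC·AA·BA
    A ↦ CC
    B ↦ BA
    C ↦ AA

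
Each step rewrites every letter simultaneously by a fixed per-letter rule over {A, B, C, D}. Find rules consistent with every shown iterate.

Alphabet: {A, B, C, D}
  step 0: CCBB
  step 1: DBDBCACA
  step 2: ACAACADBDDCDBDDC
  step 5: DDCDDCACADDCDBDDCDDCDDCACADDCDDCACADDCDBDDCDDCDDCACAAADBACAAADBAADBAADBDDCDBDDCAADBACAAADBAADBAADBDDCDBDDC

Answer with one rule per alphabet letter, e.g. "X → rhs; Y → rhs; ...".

  step 1 ⇒ step 2: DBDBCACA ⇒ A·CA·A·CA·DB·DDC·DB·DDC
    A ↦ DDC
    B ↦ CA
    C ↦ DB
    D ↦ A

A->DDC, B->CA, C->DB, D->A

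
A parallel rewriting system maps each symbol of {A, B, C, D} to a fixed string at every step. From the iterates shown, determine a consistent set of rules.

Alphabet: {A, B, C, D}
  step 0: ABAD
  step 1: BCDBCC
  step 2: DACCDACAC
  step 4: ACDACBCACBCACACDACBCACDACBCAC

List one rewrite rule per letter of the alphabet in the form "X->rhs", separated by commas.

  step 1 ⇒ step 2: BCDBCC ⇒ D·AC·C·D·AC·AC
    B ↦ D
    C ↦ AC
    D ↦ C
  step 0 ⇒ step 1: ABAD ⇒ BC·D·BC·C
    A ↦ BC

A->BC, B->D, C->AC, D->C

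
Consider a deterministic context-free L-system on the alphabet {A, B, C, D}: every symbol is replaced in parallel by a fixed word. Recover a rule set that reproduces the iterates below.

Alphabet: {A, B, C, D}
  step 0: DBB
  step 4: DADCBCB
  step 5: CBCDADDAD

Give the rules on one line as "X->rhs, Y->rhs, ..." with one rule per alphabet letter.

  step 4 ⇒ step 5: DADCBCB ⇒ C·B·C·DA·D·DA·D
    A ↦ B
    B ↦ D
    C ↦ DA
    D ↦ C

A->B, B->D, C->DA, D->C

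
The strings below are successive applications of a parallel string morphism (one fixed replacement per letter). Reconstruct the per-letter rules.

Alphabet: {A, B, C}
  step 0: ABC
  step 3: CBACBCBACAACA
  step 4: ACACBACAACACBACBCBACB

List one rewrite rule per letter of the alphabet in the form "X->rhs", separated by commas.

  step 3 ⇒ step 4: CBACBCBACAACA ⇒ A·CA·CB·A·CA·A·CA·CB·A·CB·CB·A·CB
    A ↦ CB
    B ↦ CA
    C ↦ A

A->CB, B->CA, C->A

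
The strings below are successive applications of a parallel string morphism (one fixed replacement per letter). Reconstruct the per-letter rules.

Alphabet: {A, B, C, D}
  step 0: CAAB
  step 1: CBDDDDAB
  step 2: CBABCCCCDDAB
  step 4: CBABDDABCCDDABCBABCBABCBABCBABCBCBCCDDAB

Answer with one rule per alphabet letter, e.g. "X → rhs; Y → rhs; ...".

A->DD, B->AB, C->CB, D->C

  step 1 ⇒ step 2: CBDDDDAB ⇒ CB·AB·C·C·C·C·DD·AB
    A ↦ DD
    B ↦ AB
    C ↦ CB
    D ↦ C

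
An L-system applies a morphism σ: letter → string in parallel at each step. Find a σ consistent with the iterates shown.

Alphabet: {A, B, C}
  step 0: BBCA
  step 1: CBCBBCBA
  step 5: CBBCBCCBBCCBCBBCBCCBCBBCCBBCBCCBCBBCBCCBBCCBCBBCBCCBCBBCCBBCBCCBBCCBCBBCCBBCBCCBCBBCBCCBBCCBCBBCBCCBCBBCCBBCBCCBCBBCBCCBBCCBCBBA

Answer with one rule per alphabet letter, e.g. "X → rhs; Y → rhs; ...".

  step 0 ⇒ step 1: BBCA ⇒ CB·CB·BC·BA
    A ↦ BA
    B ↦ CB
    C ↦ BC

A->BA, B->CB, C->BC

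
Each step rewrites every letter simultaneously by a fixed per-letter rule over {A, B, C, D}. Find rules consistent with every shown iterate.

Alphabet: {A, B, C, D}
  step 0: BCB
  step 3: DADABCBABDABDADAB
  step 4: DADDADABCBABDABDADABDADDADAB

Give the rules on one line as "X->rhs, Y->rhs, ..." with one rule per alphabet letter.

A->D, B->AB, C->CB, D->DA

  step 3 ⇒ step 4: DADABCBABDABDADAB ⇒ DA·D·DA·D·AB·CB·AB·D·AB·DA·D·AB·DA·D·DA·D·AB
    A ↦ D
    B ↦ AB
    C ↦ CB
    D ↦ DA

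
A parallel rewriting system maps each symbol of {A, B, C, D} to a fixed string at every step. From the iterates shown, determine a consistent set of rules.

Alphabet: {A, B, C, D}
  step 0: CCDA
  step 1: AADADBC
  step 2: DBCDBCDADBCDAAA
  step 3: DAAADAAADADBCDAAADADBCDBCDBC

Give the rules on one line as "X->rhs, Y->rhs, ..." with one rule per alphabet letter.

A->DBC, B->A, C->A, D->DA

  step 2 ⇒ step 3: DBCDBCDADBCDAAA ⇒ DA·A·A·DA·A·A·DA·DBC·DA·A·A·DA·DBC·DBC·DBC
    A ↦ DBC
    B ↦ A
    C ↦ A
    D ↦ DA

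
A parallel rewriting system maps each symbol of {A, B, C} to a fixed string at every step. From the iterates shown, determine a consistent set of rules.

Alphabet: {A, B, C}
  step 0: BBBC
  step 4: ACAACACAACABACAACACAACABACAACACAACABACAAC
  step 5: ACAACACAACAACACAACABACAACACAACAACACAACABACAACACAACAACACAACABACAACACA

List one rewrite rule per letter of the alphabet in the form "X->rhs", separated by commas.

A->AC, B->AB, C->A

  step 4 ⇒ step 5: ACAACACAACABACAACACAACABACAACACAACABACAAC ⇒ AC·A·AC·AC·A·AC·A·AC·AC·A·AC·AB·AC·A·AC·AC·A·AC·A·AC·AC·A·AC·AB·AC·A·AC·AC·A·AC·A·AC·AC·A·AC·AB·AC·A·AC·AC·A
    A ↦ AC
    B ↦ AB
    C ↦ A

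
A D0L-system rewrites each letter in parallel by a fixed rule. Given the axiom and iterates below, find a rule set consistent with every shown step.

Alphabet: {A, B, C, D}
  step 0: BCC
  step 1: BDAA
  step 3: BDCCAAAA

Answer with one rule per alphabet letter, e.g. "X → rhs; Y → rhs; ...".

  step 0 ⇒ step 1: BCC ⇒ BD·A·A
    B ↦ BD
    C ↦ A
    A ↦ C  (constrained at step 1)
    D ↦ CC  (constrained at step 1)

A->C, B->BD, C->A, D->CC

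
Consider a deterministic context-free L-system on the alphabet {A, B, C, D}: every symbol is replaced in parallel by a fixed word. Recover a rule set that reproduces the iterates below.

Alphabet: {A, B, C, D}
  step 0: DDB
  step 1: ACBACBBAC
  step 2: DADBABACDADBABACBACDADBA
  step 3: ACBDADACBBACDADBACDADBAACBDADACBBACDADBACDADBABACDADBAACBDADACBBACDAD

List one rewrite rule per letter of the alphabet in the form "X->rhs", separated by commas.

  step 2 ⇒ step 3: DADBABACDADBABACBACDADBA ⇒ ACB·DAD·ACB·BAC·DAD·BAC·DAD·BA·ACB·DAD·ACB·BAC·DAD·BAC·DAD·BA·BAC·DAD·BA·ACB·DAD·ACB·BAC·DAD
    A ↦ DAD
    B ↦ BAC
    C ↦ BA
    D ↦ ACB

A->DAD, B->BAC, C->BA, D->ACB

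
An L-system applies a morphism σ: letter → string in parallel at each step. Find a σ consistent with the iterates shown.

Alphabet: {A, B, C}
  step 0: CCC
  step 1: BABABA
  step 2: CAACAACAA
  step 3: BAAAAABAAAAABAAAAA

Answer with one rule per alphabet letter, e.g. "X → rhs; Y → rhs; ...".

  step 2 ⇒ step 3: CAACAACAA ⇒ BA·AA·AA·BA·AA·AA·BA·AA·AA
    A ↦ AA
    C ↦ BA
  step 1 ⇒ step 2: BABABA ⇒ C·AA·C·AA·C·AA
    B ↦ C

A->AA, B->C, C->BA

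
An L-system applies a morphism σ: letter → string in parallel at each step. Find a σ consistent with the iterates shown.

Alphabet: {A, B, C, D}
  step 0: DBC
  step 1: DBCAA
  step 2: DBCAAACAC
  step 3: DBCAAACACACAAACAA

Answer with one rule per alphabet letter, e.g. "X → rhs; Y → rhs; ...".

A->AC, B->C, C->AA, D->DB

  step 2 ⇒ step 3: DBCAAACAC ⇒ DB·C·AA·AC·AC·AC·AA·AC·AA
    A ↦ AC
    B ↦ C
    C ↦ AA
    D ↦ DB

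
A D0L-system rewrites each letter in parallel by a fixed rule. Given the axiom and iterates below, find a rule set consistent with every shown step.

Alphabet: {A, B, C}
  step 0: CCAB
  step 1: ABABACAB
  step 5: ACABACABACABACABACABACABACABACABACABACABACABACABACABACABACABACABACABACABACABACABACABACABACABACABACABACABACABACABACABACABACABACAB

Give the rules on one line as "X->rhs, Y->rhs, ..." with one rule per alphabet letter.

A->AC, B->AB, C->AB

  step 0 ⇒ step 1: CCAB ⇒ AB·AB·AC·AB
    A ↦ AC
    B ↦ AB
    C ↦ AB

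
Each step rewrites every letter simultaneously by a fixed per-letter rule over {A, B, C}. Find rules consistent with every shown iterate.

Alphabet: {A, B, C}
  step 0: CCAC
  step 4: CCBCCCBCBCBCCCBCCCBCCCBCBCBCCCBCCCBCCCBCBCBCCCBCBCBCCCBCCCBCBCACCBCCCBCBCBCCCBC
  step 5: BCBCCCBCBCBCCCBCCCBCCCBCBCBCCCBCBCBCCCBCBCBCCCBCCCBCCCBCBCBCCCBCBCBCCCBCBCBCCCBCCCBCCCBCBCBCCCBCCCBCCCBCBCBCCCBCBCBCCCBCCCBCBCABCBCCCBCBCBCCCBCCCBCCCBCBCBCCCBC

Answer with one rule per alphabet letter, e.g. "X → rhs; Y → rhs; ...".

A->BCA, B->CC, C->BC

  step 4 ⇒ step 5: CCBCCCBCBCBCCCBCCCBCCCBCBCBCCCBCCCBCCCBCBCBCCCBCBCBCCCBCCCBCBCACCBCCCBCBCBCCCBC ⇒ BC·BC·CC·BC·BC·BC·CC·BC·CC·BC·CC·BC·BC·BC·CC·BC·BC·BC·CC·BC·BC·BC·CC·BC·CC·BC·CC·BC·BC·BC·CC·BC·BC·BC·CC·BC·BC·BC·CC·BC·CC·BC·CC·BC·BC·BC·CC·BC·CC·BC·CC·BC·BC·BC·CC·BC·BC·BC·CC·BC·CC·BC·BCA·BC·BC·CC·BC·BC·BC·CC·BC·CC·BC·CC·BC·BC·BC·CC·BC
    A ↦ BCA
    B ↦ CC
    C ↦ BC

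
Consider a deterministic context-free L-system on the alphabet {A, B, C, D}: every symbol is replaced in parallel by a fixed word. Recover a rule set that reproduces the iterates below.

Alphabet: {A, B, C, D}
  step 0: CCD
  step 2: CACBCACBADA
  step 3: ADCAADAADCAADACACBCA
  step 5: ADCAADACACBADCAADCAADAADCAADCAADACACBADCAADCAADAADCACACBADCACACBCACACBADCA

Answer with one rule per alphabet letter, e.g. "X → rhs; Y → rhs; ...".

  step 2 ⇒ step 3: CACBCACBADA ⇒ AD·CA·AD·A·AD·CA·AD·A·CA·CB·CA
    A ↦ CA
    B ↦ A
    C ↦ AD
    D ↦ CB

A->CA, B->A, C->AD, D->CB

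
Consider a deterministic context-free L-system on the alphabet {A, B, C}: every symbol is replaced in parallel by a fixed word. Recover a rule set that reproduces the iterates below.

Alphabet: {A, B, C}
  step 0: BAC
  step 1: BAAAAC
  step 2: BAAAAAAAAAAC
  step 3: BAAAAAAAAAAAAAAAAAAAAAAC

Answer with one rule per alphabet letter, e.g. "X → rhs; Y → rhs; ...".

A->AA, B->BA, C->AC

  step 2 ⇒ step 3: BAAAAAAAAAAC ⇒ BA·AA·AA·AA·AA·AA·AA·AA·AA·AA·AA·AC
    A ↦ AA
    B ↦ BA
    C ↦ AC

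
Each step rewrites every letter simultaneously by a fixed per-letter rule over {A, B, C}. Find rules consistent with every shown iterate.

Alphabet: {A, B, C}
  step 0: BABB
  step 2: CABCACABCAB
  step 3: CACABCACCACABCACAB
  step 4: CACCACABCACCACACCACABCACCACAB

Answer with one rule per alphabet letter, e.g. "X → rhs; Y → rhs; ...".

A->C, B->AB, C->CA

  step 3 ⇒ step 4: CACABCACCACABCACAB ⇒ CA·C·CA·C·AB·CA·C·CA·CA·C·CA·C·AB·CA·C·CA·C·AB
    A ↦ C
    B ↦ AB
    C ↦ CA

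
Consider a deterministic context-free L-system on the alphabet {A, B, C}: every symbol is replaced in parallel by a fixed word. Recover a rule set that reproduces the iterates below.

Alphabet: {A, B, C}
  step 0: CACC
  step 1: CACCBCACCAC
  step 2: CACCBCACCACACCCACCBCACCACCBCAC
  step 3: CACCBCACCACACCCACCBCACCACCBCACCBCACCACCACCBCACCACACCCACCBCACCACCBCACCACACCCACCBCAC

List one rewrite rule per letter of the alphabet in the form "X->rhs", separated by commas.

  step 2 ⇒ step 3: CACCBCACCACACCCACCBCACCACCBCAC ⇒ CAC·CB·CAC·CAC·ACC·CAC·CB·CAC·CAC·CB·CAC·CB·CAC·CAC·CAC·CB·CAC·CAC·ACC·CAC·CB·CAC·CAC·CB·CAC·CAC·ACC·CAC·CB·CAC
    A ↦ CB
    B ↦ ACC
    C ↦ CAC

A->CB, B->ACC, C->CAC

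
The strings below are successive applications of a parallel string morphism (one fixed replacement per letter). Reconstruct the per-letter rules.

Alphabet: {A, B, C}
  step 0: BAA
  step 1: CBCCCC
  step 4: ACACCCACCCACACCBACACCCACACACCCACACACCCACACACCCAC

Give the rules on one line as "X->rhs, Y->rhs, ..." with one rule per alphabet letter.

  step 0 ⇒ step 1: BAA ⇒ CB·CC·CC
    A ↦ CC
    B ↦ CB
    C ↦ AC  (constrained at step 1)

A->CC, B->CB, C->AC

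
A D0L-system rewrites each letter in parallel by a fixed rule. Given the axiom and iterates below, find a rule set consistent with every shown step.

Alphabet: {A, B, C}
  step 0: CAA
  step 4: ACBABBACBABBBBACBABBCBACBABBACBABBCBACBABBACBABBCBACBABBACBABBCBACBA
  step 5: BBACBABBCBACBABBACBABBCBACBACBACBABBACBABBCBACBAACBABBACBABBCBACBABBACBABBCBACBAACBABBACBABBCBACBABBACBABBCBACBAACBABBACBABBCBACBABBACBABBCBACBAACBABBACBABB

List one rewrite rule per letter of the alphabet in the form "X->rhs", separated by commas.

  step 4 ⇒ step 5: ACBABBACBABBBBACBABBCBACBABBACBABBCBACBABBACBABBCBACBABBACBABBCBACBA ⇒ BB·A·CBA·BB·CBA·CBA·BB·A·CBA·BB·CBA·CBA·CBA·CBA·BB·A·CBA·BB·CBA·CBA·A·CBA·BB·A·CBA·BB·CBA·CBA·BB·A·CBA·BB·CBA·CBA·A·CBA·BB·A·CBA·BB·CBA·CBA·BB·A·CBA·BB·CBA·CBA·A·CBA·BB·A·CBA·BB·CBA·CBA·BB·A·CBA·BB·CBA·CBA·A·CBA·BB·A·CBA·BB
    A ↦ BB
    B ↦ CBA
    C ↦ A

A->BB, B->CBA, C->A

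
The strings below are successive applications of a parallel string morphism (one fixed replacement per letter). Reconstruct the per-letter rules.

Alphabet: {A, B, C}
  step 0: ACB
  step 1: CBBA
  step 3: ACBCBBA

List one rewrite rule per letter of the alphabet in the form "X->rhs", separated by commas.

  step 0 ⇒ step 1: ACB ⇒ CB·B·A
    A ↦ CB
    B ↦ A
    C ↦ B

A->CB, B->A, C->B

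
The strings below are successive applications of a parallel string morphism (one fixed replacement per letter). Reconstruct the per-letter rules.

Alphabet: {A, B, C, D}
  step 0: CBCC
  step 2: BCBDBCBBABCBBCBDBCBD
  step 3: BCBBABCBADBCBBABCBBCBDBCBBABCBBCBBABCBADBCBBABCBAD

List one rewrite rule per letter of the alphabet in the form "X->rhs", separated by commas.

  step 2 ⇒ step 3: BCBDBCBBABCBBCBDBCBD ⇒ BCB·BA·BCB·AD·BCB·BA·BCB·BCB·D·BCB·BA·BCB·BCB·BA·BCB·AD·BCB·BA·BCB·AD
    A ↦ D
    B ↦ BCB
    C ↦ BA
    D ↦ AD

A->D, B->BCB, C->BA, D->AD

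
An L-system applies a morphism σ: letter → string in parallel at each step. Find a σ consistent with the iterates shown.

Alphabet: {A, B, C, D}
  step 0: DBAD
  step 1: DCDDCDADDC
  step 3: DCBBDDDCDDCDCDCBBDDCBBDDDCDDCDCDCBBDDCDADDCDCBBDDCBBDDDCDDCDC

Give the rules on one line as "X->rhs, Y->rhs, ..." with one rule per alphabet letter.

  step 0 ⇒ step 1: DBAD ⇒ DC·DDC·DAD·DC
    A ↦ DAD
    B ↦ DDC
    D ↦ DC
    C ↦ BBD  (constrained at step 1)

A->DAD, B->DDC, C->BBD, D->DC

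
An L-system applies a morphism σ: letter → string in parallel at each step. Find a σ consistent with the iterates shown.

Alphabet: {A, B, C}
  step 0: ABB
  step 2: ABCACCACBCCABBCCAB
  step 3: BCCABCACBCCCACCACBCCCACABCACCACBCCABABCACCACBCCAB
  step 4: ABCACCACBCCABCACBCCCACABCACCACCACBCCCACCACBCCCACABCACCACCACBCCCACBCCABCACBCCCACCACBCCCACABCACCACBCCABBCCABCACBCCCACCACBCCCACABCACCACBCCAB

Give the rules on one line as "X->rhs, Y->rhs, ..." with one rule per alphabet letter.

A->BCC, B->AB, C->CAC

  step 3 ⇒ step 4: BCCABCACBCCCACCACBCCCACABCACCACBCCABABCACCACBCCAB ⇒ AB·CAC·CAC·BCC·AB·CAC·BCC·CAC·AB·CAC·CAC·CAC·BCC·CAC·CAC·BCC·CAC·AB·CAC·CAC·CAC·BCC·CAC·BCC·AB·CAC·BCC·CAC·CAC·BCC·CAC·AB·CAC·CAC·BCC·AB·BCC·AB·CAC·BCC·CAC·CAC·BCC·CAC·AB·CAC·CAC·BCC·AB
    A ↦ BCC
    B ↦ AB
    C ↦ CAC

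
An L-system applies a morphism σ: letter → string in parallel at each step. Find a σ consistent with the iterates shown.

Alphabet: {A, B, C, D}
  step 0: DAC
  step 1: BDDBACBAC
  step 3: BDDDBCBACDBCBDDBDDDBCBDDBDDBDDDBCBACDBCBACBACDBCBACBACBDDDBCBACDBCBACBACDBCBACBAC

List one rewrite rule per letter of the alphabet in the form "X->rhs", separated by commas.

  step 0 ⇒ step 1: DAC ⇒ BDD·BAC·BAC
    A ↦ BAC
    C ↦ BAC
    D ↦ BDD
    B ↦ DBC  (constrained at step 1)

A->BAC, B->DBC, C->BAC, D->BDD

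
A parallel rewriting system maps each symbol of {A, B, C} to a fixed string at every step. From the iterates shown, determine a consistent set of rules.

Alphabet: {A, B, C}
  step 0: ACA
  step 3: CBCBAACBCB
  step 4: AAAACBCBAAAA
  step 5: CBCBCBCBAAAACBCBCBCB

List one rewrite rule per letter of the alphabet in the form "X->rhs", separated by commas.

  step 4 ⇒ step 5: AAAACBCBAAAA ⇒ CB·CB·CB·CB·A·A·A·A·CB·CB·CB·CB
    A ↦ CB
    B ↦ A
    C ↦ A

A->CB, B->A, C->A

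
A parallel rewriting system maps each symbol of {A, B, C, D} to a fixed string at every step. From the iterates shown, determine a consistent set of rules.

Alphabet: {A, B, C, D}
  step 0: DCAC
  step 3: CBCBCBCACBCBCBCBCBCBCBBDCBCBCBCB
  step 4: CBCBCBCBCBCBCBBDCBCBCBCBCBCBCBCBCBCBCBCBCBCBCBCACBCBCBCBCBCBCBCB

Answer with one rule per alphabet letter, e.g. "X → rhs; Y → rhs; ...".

A->BD, B->CB, C->CB, D->CA

  step 3 ⇒ step 4: CBCBCBCACBCBCBCBCBCBCBBDCBCBCBCB ⇒ CB·CB·CB·CB·CB·CB·CB·BD·CB·CB·CB·CB·CB·CB·CB·CB·CB·CB·CB·CB·CB·CB·CB·CA·CB·CB·CB·CB·CB·CB·CB·CB
    A ↦ BD
    B ↦ CB
    C ↦ CB
    D ↦ CA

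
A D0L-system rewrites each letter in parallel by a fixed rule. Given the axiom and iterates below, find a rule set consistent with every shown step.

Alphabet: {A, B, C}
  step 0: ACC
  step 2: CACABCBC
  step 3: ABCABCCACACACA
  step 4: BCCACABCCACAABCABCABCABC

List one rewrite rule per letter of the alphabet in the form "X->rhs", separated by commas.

  step 3 ⇒ step 4: ABCABCCACACACA ⇒ BC·CAC·A·BC·CAC·A·A·BC·A·BC·A·BC·A·BC
    A ↦ BC
    B ↦ CAC
    C ↦ A

A->BC, B->CAC, C->A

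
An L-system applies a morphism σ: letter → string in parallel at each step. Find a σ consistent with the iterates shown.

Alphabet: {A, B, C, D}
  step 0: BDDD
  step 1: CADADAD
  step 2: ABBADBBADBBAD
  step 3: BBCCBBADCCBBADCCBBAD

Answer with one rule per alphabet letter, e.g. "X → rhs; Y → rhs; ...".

A->BB, B->C, C->A, D->AD

  step 2 ⇒ step 3: ABBADBBADBBAD ⇒ BB·C·C·BB·AD·C·C·BB·AD·C·C·BB·AD
    A ↦ BB
    B ↦ C
    D ↦ AD
  step 1 ⇒ step 2: CADADAD ⇒ A·BB·AD·BB·AD·BB·AD
    C ↦ A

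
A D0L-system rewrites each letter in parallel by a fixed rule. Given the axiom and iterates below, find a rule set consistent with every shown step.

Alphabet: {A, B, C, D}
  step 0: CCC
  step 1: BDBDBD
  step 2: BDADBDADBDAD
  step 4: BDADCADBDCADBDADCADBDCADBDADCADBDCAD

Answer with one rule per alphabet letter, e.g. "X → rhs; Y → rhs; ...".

A->C, B->BD, C->BD, D->AD

  step 1 ⇒ step 2: BDBDBD ⇒ BD·AD·BD·AD·BD·AD
    B ↦ BD
    D ↦ AD
    A ↦ C  (constrained at step 2)
  step 0 ⇒ step 1: CCC ⇒ BD·BD·BD
    C ↦ BD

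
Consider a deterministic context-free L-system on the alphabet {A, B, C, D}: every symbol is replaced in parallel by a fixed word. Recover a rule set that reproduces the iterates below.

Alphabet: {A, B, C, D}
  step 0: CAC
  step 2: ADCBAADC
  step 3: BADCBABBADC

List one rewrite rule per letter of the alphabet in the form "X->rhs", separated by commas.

A->B, B->BA, C->DC, D->A

  step 2 ⇒ step 3: ADCBAADC ⇒ B·A·DC·BA·B·B·A·DC
    A ↦ B
    B ↦ BA
    C ↦ DC
    D ↦ A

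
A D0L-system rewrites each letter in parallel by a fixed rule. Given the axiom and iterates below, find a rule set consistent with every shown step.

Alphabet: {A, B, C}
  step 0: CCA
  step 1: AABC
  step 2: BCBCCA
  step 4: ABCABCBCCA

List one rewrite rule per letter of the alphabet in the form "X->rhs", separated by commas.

  step 1 ⇒ step 2: AABC ⇒ BC·BC·C·A
    A ↦ BC
    B ↦ C
    C ↦ A

A->BC, B->C, C->A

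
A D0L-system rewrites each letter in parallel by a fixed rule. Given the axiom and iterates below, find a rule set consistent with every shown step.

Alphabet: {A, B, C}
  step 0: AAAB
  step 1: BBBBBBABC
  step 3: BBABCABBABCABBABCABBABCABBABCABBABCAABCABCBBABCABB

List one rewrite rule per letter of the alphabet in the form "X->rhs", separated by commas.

A->BB, B->ABC, C->A

  step 0 ⇒ step 1: AAAB ⇒ BB·BB·BB·ABC
    A ↦ BB
    B ↦ ABC
    C ↦ A  (constrained at step 1)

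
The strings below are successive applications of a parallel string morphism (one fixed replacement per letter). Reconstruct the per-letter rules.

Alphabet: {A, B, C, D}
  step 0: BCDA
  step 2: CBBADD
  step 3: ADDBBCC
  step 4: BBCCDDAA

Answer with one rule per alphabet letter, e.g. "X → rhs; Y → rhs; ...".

  step 3 ⇒ step 4: ADDBBCC ⇒ BB·C·C·D·D·A·A
    A ↦ BB
    B ↦ D
    C ↦ A
    D ↦ C

A->BB, B->D, C->A, D->C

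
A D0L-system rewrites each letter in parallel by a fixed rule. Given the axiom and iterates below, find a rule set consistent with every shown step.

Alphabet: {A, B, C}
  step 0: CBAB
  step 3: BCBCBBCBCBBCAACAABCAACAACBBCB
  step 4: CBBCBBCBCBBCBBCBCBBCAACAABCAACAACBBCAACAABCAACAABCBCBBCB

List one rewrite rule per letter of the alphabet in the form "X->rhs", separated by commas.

  step 3 ⇒ step 4: BCBCBBCBCBBCAACAABCAACAACBBCB ⇒ CB·B·CB·B·CB·CB·B·CB·B·CB·CB·B·CAA·CAA·B·CAA·CAA·CB·B·CAA·CAA·B·CAA·CAA·B·CB·CB·B·CB
    A ↦ CAA
    B ↦ CB
    C ↦ B

A->CAA, B->CB, C->B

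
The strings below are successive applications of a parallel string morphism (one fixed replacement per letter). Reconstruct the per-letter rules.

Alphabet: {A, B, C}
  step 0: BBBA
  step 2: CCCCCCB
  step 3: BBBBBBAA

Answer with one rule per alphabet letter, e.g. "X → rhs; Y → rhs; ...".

A->C, B->AA, C->B

  step 2 ⇒ step 3: CCCCCCB ⇒ B·B·B·B·B·B·AA
    B ↦ AA
    C ↦ B
    A ↦ C  (constrained at step 0)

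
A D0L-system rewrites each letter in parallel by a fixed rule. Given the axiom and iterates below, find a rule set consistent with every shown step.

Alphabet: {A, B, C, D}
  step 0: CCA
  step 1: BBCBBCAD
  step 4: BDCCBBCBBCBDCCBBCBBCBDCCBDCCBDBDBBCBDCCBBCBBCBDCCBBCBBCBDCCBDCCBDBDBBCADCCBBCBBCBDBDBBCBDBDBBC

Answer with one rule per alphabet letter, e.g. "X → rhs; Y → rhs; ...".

  step 0 ⇒ step 1: CCA ⇒ BBC·BBC·AD
    A ↦ AD
    C ↦ BBC
    B ↦ BD  (constrained at step 1)
    D ↦ CC  (constrained at step 1)

A->AD, B->BD, C->BBC, D->CC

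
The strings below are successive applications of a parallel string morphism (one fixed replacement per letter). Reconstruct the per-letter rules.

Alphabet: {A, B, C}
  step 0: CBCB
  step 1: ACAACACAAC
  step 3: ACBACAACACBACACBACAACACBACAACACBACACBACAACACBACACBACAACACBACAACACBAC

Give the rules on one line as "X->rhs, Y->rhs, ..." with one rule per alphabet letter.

A->ACB, B->AAC, C->AC

  step 0 ⇒ step 1: CBCB ⇒ AC·AAC·AC·AAC
    B ↦ AAC
    C ↦ AC
    A ↦ ACB  (constrained at step 1)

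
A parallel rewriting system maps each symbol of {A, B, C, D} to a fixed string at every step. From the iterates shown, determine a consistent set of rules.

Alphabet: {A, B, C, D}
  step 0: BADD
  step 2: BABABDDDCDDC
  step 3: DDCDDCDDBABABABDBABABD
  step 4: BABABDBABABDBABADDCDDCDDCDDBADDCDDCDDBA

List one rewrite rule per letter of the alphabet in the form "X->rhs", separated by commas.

  step 3 ⇒ step 4: DDCDDCDDBABABABDBABABD ⇒ BA·BA·BD·BA·BA·BD·BA·BA·DD·C·DD·C·DD·C·DD·BA·DD·C·DD·C·DD·BA
    A ↦ C
    B ↦ DD
    C ↦ BD
    D ↦ BA

A->C, B->DD, C->BD, D->BA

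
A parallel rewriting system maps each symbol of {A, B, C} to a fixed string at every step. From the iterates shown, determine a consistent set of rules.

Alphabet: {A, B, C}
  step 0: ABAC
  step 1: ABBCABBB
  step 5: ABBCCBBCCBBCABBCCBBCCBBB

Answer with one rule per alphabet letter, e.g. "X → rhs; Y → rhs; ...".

  step 0 ⇒ step 1: ABAC ⇒ ABB·C·ABB·B
    A ↦ ABB
    B ↦ C
    C ↦ B

A->ABB, B->C, C->B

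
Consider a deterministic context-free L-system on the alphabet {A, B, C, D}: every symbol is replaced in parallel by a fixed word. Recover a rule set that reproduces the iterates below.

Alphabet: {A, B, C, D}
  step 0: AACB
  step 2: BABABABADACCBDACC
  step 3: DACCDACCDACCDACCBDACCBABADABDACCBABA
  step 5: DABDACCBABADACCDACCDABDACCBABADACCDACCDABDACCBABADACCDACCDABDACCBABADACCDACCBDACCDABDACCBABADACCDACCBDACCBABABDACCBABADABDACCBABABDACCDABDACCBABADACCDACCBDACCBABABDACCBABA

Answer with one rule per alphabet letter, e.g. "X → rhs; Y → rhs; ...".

  step 2 ⇒ step 3: BABABABADACCBDACC ⇒ DA·CC·DA·CC·DA·CC·DA·CC·BDA·CC·BA·BA·DA·BDA·CC·BA·BA
    A ↦ CC
    B ↦ DA
    C ↦ BA
    D ↦ BDA

A->CC, B->DA, C->BA, D->BDA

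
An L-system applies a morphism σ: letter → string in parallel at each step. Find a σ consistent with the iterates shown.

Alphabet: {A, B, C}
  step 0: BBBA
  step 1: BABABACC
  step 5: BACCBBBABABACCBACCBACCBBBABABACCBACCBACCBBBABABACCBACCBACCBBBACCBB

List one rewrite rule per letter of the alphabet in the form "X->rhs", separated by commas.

  step 0 ⇒ step 1: BBBA ⇒ BA·BA·BA·CC
    A ↦ CC
    B ↦ BA
    C ↦ B  (constrained at step 1)

A->CC, B->BA, C->B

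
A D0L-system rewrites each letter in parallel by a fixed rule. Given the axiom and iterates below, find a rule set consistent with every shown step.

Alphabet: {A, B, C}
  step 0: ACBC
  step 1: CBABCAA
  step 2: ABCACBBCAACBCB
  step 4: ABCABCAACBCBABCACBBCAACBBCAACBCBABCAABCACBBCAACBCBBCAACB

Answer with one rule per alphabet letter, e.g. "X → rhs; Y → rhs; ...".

A->CB, B->BCA, C->A

  step 1 ⇒ step 2: CBABCAA ⇒ A·BCA·CB·BCA·A·CB·CB
    A ↦ CB
    B ↦ BCA
    C ↦ A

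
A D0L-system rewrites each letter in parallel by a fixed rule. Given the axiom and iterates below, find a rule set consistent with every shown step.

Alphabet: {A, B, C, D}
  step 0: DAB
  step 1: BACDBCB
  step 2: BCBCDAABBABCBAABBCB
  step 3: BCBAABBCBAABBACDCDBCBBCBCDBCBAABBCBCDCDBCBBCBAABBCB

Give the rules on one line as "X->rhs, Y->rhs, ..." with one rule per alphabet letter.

  step 2 ⇒ step 3: BCBCDAABBABCBAABBCB ⇒ BCB·AAB·BCB·AAB·BA·CD·CD·BCB·BCB·CD·BCB·AAB·BCB·CD·CD·BCB·BCB·AAB·BCB
    A ↦ CD
    B ↦ BCB
    C ↦ AAB
    D ↦ BA

A->CD, B->BCB, C->AAB, D->BA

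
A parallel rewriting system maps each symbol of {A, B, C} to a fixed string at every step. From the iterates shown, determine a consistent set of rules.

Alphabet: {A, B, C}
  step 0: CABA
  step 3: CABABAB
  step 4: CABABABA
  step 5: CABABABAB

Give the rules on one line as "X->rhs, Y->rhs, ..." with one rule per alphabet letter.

A->B, B->A, C->CA

  step 4 ⇒ step 5: CABABABA ⇒ CA·B·A·B·A·B·A·B
    A ↦ B
    B ↦ A
    C ↦ CA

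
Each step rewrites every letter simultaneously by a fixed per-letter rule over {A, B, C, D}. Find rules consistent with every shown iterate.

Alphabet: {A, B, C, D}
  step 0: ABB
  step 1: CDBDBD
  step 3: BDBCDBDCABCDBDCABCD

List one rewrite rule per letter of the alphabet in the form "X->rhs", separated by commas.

  step 0 ⇒ step 1: ABB ⇒ CD·BD·BD
    A ↦ CD
    B ↦ BD
    C ↦ B  (constrained at step 1)
    D ↦ CA  (constrained at step 1)

A->CD, B->BD, C->B, D->CA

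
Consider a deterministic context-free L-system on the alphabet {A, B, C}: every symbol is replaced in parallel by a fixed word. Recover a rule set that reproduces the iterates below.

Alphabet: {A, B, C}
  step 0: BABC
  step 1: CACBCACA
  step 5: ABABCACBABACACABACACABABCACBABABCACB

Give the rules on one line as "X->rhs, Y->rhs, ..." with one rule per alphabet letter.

A->B, B->CAC, C->A

  step 0 ⇒ step 1: BABC ⇒ CAC·B·CAC·A
    A ↦ B
    B ↦ CAC
    C ↦ A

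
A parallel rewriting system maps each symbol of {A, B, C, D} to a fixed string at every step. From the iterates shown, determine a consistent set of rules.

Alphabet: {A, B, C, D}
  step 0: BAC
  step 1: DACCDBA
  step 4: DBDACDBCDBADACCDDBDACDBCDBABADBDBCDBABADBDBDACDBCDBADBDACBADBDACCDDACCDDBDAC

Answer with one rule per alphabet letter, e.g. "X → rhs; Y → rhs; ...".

  step 0 ⇒ step 1: BAC ⇒ DAC·CD·BA
    A ↦ CD
    B ↦ DAC
    C ↦ BA
    D ↦ DB  (constrained at step 1)

A->CD, B->DAC, C->BA, D->DB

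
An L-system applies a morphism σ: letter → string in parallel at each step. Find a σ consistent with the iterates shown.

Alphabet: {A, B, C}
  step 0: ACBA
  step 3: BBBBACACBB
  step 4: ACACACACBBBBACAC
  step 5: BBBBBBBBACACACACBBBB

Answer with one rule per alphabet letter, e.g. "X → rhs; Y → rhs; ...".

A->B, B->AC, C->B

  step 4 ⇒ step 5: ACACACACBBBBACAC ⇒ B·B·B·B·B·B·B·B·AC·AC·AC·AC·B·B·B·B
    A ↦ B
    B ↦ AC
    C ↦ B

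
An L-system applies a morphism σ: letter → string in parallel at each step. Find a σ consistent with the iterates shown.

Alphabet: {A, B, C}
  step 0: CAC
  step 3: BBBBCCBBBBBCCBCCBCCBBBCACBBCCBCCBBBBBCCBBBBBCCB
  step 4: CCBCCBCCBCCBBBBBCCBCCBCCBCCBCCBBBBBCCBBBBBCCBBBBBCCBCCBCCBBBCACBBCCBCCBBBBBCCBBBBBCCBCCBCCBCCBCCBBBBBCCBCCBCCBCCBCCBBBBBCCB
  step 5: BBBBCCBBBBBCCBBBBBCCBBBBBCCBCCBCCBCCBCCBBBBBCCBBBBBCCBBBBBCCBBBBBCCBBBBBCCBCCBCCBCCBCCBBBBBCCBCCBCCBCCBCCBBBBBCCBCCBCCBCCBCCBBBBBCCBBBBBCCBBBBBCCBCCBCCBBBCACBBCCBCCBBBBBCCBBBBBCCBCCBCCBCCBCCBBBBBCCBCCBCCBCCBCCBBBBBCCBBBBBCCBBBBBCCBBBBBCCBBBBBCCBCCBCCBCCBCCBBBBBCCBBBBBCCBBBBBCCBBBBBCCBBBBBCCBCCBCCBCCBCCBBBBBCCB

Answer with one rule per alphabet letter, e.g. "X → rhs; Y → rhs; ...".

A->CAC, B->CCB, C->BB

  step 4 ⇒ step 5: CCBCCBCCBCCBBBBBCCBCCBCCBCCBCCBBBBBCCBBBBBCCBBBBBCCBCCBCCBBBCACBBCCBCCBBBBBCCBBBBBCCBCCBCCBCCBCCBBBBBCCBCCBCCBCCBCCBBBBBCCB ⇒ BB·BB·CCB·BB·BB·CCB·BB·BB·CCB·BB·BB·CCB·CCB·CCB·CCB·CCB·BB·BB·CCB·BB·BB·CCB·BB·BB·CCB·BB·BB·CCB·BB·BB·CCB·CCB·CCB·CCB·CCB·BB·BB·CCB·CCB·CCB·CCB·CCB·BB·BB·CCB·CCB·CCB·CCB·CCB·BB·BB·CCB·BB·BB·CCB·BB·BB·CCB·CCB·CCB·BB·CAC·BB·CCB·CCB·BB·BB·CCB·BB·BB·CCB·CCB·CCB·CCB·CCB·BB·BB·CCB·CCB·CCB·CCB·CCB·BB·BB·CCB·BB·BB·CCB·BB·BB·CCB·BB·BB·CCB·BB·BB·CCB·CCB·CCB·CCB·CCB·BB·BB·CCB·BB·BB·CCB·BB·BB·CCB·BB·BB·CCB·BB·BB·CCB·CCB·CCB·CCB·CCB·BB·BB·CCB
    A ↦ CAC
    B ↦ CCB
    C ↦ BB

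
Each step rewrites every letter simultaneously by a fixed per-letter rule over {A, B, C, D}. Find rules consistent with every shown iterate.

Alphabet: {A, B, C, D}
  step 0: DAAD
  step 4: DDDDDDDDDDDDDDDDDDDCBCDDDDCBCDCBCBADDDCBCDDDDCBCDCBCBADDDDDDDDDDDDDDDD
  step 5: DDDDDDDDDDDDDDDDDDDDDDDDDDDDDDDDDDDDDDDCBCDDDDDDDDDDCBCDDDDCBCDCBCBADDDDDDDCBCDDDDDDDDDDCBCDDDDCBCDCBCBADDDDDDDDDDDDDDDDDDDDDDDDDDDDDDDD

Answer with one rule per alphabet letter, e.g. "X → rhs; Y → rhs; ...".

  step 4 ⇒ step 5: DDDDDDDDDDDDDDDDDDDCBCDDDDCBCDCBCBADDDCBCDDDDCBCDCBCBADDDDDDDDDDDDDDDD ⇒ DD·DD·DD·DD·DD·DD·DD·DD·DD·DD·DD·DD·DD·DD·DD·DD·DD·DD·DD·D·CBC·D·DD·DD·DD·DD·D·CBC·D·DD·D·CBC·D·CBC·BA·DD·DD·DD·D·CBC·D·DD·DD·DD·DD·D·CBC·D·DD·D·CBC·D·CBC·BA·DD·DD·DD·DD·DD·DD·DD·DD·DD·DD·DD·DD·DD·DD·DD·DD
    A ↦ BA
    B ↦ CBC
    C ↦ D
    D ↦ DD

A->BA, B->CBC, C->D, D->DD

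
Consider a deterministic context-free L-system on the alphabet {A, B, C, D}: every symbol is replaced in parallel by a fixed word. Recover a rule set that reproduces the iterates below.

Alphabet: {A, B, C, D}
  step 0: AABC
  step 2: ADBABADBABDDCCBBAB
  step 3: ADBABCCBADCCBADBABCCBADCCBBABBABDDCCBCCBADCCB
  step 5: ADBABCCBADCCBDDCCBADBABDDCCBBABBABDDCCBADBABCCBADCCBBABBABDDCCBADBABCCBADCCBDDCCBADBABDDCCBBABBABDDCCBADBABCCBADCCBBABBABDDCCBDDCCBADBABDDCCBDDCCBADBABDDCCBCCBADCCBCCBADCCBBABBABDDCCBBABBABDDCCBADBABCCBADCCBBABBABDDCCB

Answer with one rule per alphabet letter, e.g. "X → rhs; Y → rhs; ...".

A->AD, B->CCB, C->D, D->BAB

  step 2 ⇒ step 3: ADBABADBABDDCCBBAB ⇒ AD·BAB·CCB·AD·CCB·AD·BAB·CCB·AD·CCB·BAB·BAB·D·D·CCB·CCB·AD·CCB
    A ↦ AD
    B ↦ CCB
    C ↦ D
    D ↦ BAB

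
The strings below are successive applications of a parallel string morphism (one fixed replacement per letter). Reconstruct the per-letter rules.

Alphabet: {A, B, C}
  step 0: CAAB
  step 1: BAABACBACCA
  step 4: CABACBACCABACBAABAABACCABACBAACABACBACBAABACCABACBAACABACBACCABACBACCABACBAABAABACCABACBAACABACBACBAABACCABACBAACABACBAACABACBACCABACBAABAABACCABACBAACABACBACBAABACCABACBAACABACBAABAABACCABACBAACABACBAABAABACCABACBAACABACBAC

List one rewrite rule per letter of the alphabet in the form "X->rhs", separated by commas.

  step 0 ⇒ step 1: CAAB ⇒ BAA·BAC·BAC·CA
    A ↦ BAC
    B ↦ CA
    C ↦ BAA

A->BAC, B->CA, C->BAA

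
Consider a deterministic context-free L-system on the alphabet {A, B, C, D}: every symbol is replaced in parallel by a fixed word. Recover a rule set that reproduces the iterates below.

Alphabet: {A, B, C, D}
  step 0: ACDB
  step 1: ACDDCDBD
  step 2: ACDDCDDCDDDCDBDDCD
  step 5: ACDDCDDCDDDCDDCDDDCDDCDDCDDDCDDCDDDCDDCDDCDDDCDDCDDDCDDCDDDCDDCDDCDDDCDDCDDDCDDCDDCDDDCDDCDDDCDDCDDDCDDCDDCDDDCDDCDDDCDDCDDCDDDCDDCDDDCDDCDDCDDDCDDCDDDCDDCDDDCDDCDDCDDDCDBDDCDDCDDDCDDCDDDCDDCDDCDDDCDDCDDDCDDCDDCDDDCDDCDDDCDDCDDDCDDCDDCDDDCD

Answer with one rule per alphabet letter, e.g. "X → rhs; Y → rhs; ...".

A->AC, B->BD, C->D, D->DCD

  step 1 ⇒ step 2: ACDDCDBD ⇒ AC·D·DCD·DCD·D·DCD·BD·DCD
    A ↦ AC
    B ↦ BD
    C ↦ D
    D ↦ DCD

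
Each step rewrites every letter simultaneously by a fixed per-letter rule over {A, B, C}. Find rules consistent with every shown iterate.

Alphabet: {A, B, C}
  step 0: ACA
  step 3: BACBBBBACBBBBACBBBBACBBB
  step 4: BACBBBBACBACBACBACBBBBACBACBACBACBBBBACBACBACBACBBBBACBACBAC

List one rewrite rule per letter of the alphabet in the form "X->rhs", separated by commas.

  step 3 ⇒ step 4: BACBBBBACBBBBACBBBBACBBB ⇒ BAC·B·BB·BAC·BAC·BAC·BAC·B·BB·BAC·BAC·BAC·BAC·B·BB·BAC·BAC·BAC·BAC·B·BB·BAC·BAC·BAC
    A ↦ B
    B ↦ BAC
    C ↦ BB

A->B, B->BAC, C->BB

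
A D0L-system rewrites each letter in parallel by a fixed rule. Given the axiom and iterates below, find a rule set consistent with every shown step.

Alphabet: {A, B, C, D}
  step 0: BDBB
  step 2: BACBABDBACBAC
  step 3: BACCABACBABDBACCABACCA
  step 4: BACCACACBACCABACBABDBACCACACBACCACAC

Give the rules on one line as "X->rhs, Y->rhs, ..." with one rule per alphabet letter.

  step 3 ⇒ step 4: BACCABACBABDBACCABACCA ⇒ BA·C·CA·CA·C·BA·C·CA·BA·C·BA·BD·BA·C·CA·CA·C·BA·C·CA·CA·C
    A ↦ C
    B ↦ BA
    C ↦ CA
    D ↦ BD

A->C, B->BA, C->CA, D->BD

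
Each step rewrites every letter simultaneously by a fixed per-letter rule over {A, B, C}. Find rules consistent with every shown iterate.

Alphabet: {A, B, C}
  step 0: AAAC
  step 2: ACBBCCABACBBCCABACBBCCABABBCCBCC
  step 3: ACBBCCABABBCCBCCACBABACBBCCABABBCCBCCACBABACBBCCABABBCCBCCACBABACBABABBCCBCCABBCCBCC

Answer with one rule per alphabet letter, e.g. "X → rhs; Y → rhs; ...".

A->ACB, B->AB, C->BCC

  step 2 ⇒ step 3: ACBBCCABACBBCCABACBBCCABABBCCBCC ⇒ ACB·BCC·AB·AB·BCC·BCC·ACB·AB·ACB·BCC·AB·AB·BCC·BCC·ACB·AB·ACB·BCC·AB·AB·BCC·BCC·ACB·AB·ACB·AB·AB·BCC·BCC·AB·BCC·BCC
    A ↦ ACB
    B ↦ AB
    C ↦ BCC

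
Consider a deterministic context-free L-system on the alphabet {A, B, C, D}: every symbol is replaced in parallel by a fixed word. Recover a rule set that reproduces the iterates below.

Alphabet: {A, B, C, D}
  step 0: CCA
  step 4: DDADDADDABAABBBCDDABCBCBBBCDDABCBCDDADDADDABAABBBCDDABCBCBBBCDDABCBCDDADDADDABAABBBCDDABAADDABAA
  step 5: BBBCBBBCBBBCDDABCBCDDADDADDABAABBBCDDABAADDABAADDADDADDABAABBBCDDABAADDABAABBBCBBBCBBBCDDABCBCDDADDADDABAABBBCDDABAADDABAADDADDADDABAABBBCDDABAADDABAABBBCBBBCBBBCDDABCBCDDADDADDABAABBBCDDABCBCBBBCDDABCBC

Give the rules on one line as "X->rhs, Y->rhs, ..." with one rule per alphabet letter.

A->BC, B->DDA, C->BAA, D->B

  step 4 ⇒ step 5: DDADDADDABAABBBCDDABCBCBBBCDDABCBCDDADDADDABAABBBCDDABCBCBBBCDDABCBCDDADDADDABAABBBCDDABAADDABAA ⇒ B·B·BC·B·B·BC·B·B·BC·DDA·BC·BC·DDA·DDA·DDA·BAA·B·B·BC·DDA·BAA·DDA·BAA·DDA·DDA·DDA·BAA·B·B·BC·DDA·BAA·DDA·BAA·B·B·BC·B·B·BC·B·B·BC·DDA·BC·BC·DDA·DDA·DDA·BAA·B·B·BC·DDA·BAA·DDA·BAA·DDA·DDA·DDA·BAA·B·B·BC·DDA·BAA·DDA·BAA·B·B·BC·B·B·BC·B·B·BC·DDA·BC·BC·DDA·DDA·DDA·BAA·B·B·BC·DDA·BC·BC·B·B·BC·DDA·BC·BC
    A ↦ BC
    B ↦ DDA
    C ↦ BAA
    D ↦ B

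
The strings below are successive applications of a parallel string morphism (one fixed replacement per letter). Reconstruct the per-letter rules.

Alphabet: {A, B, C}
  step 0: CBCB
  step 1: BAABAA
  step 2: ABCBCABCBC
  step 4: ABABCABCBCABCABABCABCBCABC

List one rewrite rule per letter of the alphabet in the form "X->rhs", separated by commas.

  step 1 ⇒ step 2: BAABAA ⇒ A·BC·BC·A·BC·BC
    A ↦ BC
    B ↦ A
  step 0 ⇒ step 1: CBCB ⇒ BA·A·BA·A
    C ↦ BA

A->BC, B->A, C->BA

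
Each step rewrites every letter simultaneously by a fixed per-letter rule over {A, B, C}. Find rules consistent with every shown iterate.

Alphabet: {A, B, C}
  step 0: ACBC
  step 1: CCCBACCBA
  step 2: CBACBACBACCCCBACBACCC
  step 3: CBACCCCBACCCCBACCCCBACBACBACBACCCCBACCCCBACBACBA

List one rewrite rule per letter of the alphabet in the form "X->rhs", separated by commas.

A->CC, B->C, C->CBA

  step 2 ⇒ step 3: CBACBACBACCCCBACBACCC ⇒ CBA·C·CC·CBA·C·CC·CBA·C·CC·CBA·CBA·CBA·CBA·C·CC·CBA·C·CC·CBA·CBA·CBA
    A ↦ CC
    B ↦ C
    C ↦ CBA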